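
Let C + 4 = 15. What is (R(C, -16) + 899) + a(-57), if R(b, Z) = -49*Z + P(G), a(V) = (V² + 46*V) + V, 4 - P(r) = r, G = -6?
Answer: 2263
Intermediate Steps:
C = 11 (C = -4 + 15 = 11)
P(r) = 4 - r
a(V) = V² + 47*V
R(b, Z) = 10 - 49*Z (R(b, Z) = -49*Z + (4 - 1*(-6)) = -49*Z + (4 + 6) = -49*Z + 10 = 10 - 49*Z)
(R(C, -16) + 899) + a(-57) = ((10 - 49*(-16)) + 899) - 57*(47 - 57) = ((10 + 784) + 899) - 57*(-10) = (794 + 899) + 570 = 1693 + 570 = 2263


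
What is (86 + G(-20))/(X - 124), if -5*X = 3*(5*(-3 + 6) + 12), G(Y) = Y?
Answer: -330/701 ≈ -0.47076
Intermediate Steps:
X = -81/5 (X = -3*(5*(-3 + 6) + 12)/5 = -3*(5*3 + 12)/5 = -3*(15 + 12)/5 = -3*27/5 = -1/5*81 = -81/5 ≈ -16.200)
(86 + G(-20))/(X - 124) = (86 - 20)/(-81/5 - 124) = 66/(-701/5) = 66*(-5/701) = -330/701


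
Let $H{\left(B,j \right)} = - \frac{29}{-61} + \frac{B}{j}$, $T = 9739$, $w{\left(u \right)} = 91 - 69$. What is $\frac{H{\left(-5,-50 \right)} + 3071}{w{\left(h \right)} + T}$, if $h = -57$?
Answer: $\frac{1873661}{5954210} \approx 0.31468$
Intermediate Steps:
$w{\left(u \right)} = 22$ ($w{\left(u \right)} = 91 - 69 = 22$)
$H{\left(B,j \right)} = \frac{29}{61} + \frac{B}{j}$ ($H{\left(B,j \right)} = \left(-29\right) \left(- \frac{1}{61}\right) + \frac{B}{j} = \frac{29}{61} + \frac{B}{j}$)
$\frac{H{\left(-5,-50 \right)} + 3071}{w{\left(h \right)} + T} = \frac{\left(\frac{29}{61} - \frac{5}{-50}\right) + 3071}{22 + 9739} = \frac{\left(\frac{29}{61} - - \frac{1}{10}\right) + 3071}{9761} = \left(\left(\frac{29}{61} + \frac{1}{10}\right) + 3071\right) \frac{1}{9761} = \left(\frac{351}{610} + 3071\right) \frac{1}{9761} = \frac{1873661}{610} \cdot \frac{1}{9761} = \frac{1873661}{5954210}$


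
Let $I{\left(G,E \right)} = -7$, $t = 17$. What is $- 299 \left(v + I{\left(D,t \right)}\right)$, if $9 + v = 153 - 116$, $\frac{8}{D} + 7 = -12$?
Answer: $-6279$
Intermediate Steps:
$D = - \frac{8}{19}$ ($D = \frac{8}{-7 - 12} = \frac{8}{-19} = 8 \left(- \frac{1}{19}\right) = - \frac{8}{19} \approx -0.42105$)
$v = 28$ ($v = -9 + \left(153 - 116\right) = -9 + 37 = 28$)
$- 299 \left(v + I{\left(D,t \right)}\right) = - 299 \left(28 - 7\right) = \left(-299\right) 21 = -6279$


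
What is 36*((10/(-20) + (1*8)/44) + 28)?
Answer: 10962/11 ≈ 996.54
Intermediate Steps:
36*((10/(-20) + (1*8)/44) + 28) = 36*((10*(-1/20) + 8*(1/44)) + 28) = 36*((-½ + 2/11) + 28) = 36*(-7/22 + 28) = 36*(609/22) = 10962/11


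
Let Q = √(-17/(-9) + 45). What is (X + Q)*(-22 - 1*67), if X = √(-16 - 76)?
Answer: -89*√422/3 - 178*I*√23 ≈ -609.43 - 853.66*I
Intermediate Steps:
X = 2*I*√23 (X = √(-92) = 2*I*√23 ≈ 9.5917*I)
Q = √422/3 (Q = √(-17*(-⅑) + 45) = √(17/9 + 45) = √(422/9) = √422/3 ≈ 6.8475)
(X + Q)*(-22 - 1*67) = (2*I*√23 + √422/3)*(-22 - 1*67) = (√422/3 + 2*I*√23)*(-22 - 67) = (√422/3 + 2*I*√23)*(-89) = -89*√422/3 - 178*I*√23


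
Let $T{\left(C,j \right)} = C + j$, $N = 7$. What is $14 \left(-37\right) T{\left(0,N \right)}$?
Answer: $-3626$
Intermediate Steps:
$14 \left(-37\right) T{\left(0,N \right)} = 14 \left(-37\right) \left(0 + 7\right) = \left(-518\right) 7 = -3626$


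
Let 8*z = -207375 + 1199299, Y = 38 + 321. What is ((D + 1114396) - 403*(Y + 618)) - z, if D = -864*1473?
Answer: -1351995/2 ≈ -6.7600e+5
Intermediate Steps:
Y = 359
z = 247981/2 (z = (-207375 + 1199299)/8 = (⅛)*991924 = 247981/2 ≈ 1.2399e+5)
D = -1272672
((D + 1114396) - 403*(Y + 618)) - z = ((-1272672 + 1114396) - 403*(359 + 618)) - 1*247981/2 = (-158276 - 403*977) - 247981/2 = (-158276 - 393731) - 247981/2 = -552007 - 247981/2 = -1351995/2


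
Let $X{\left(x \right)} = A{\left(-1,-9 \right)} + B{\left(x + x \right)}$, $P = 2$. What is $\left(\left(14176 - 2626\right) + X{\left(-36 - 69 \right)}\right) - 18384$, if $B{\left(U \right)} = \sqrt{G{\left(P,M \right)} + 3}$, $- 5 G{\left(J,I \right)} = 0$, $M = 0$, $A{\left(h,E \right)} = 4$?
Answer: $-6830 + \sqrt{3} \approx -6828.3$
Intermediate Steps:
$G{\left(J,I \right)} = 0$ ($G{\left(J,I \right)} = \left(- \frac{1}{5}\right) 0 = 0$)
$B{\left(U \right)} = \sqrt{3}$ ($B{\left(U \right)} = \sqrt{0 + 3} = \sqrt{3}$)
$X{\left(x \right)} = 4 + \sqrt{3}$
$\left(\left(14176 - 2626\right) + X{\left(-36 - 69 \right)}\right) - 18384 = \left(\left(14176 - 2626\right) + \left(4 + \sqrt{3}\right)\right) - 18384 = \left(11550 + \left(4 + \sqrt{3}\right)\right) - 18384 = \left(11554 + \sqrt{3}\right) - 18384 = -6830 + \sqrt{3}$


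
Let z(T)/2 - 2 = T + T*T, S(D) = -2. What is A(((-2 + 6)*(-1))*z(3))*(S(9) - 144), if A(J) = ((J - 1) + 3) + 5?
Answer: 15330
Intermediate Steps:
z(T) = 4 + 2*T + 2*T² (z(T) = 4 + 2*(T + T*T) = 4 + 2*(T + T²) = 4 + (2*T + 2*T²) = 4 + 2*T + 2*T²)
A(J) = 7 + J (A(J) = ((-1 + J) + 3) + 5 = (2 + J) + 5 = 7 + J)
A(((-2 + 6)*(-1))*z(3))*(S(9) - 144) = (7 + ((-2 + 6)*(-1))*(4 + 2*3 + 2*3²))*(-2 - 144) = (7 + (4*(-1))*(4 + 6 + 2*9))*(-146) = (7 - 4*(4 + 6 + 18))*(-146) = (7 - 4*28)*(-146) = (7 - 112)*(-146) = -105*(-146) = 15330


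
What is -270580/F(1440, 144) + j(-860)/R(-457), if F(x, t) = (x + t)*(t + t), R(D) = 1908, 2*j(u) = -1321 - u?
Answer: -4315409/6044544 ≈ -0.71393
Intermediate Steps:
j(u) = -1321/2 - u/2 (j(u) = (-1321 - u)/2 = -1321/2 - u/2)
F(x, t) = 2*t*(t + x) (F(x, t) = (t + x)*(2*t) = 2*t*(t + x))
-270580/F(1440, 144) + j(-860)/R(-457) = -270580*1/(288*(144 + 1440)) + (-1321/2 - ½*(-860))/1908 = -270580/(2*144*1584) + (-1321/2 + 430)*(1/1908) = -270580/456192 - 461/2*1/1908 = -270580*1/456192 - 461/3816 = -67645/114048 - 461/3816 = -4315409/6044544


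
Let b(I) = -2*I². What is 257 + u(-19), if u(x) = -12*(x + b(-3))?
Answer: 701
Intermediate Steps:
u(x) = 216 - 12*x (u(x) = -12*(x - 2*(-3)²) = -12*(x - 2*9) = -12*(x - 18) = -12*(-18 + x) = 216 - 12*x)
257 + u(-19) = 257 + (216 - 12*(-19)) = 257 + (216 + 228) = 257 + 444 = 701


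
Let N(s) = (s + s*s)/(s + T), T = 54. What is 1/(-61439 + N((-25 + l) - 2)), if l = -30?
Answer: -1/62503 ≈ -1.5999e-5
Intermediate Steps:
N(s) = (s + s²)/(54 + s) (N(s) = (s + s*s)/(s + 54) = (s + s²)/(54 + s))
1/(-61439 + N((-25 + l) - 2)) = 1/(-61439 + ((-25 - 30) - 2)*(1 + ((-25 - 30) - 2))/(54 + ((-25 - 30) - 2))) = 1/(-61439 + (-55 - 2)*(1 + (-55 - 2))/(54 + (-55 - 2))) = 1/(-61439 - 57*(1 - 57)/(54 - 57)) = 1/(-61439 - 57*(-56)/(-3)) = 1/(-61439 - 57*(-⅓)*(-56)) = 1/(-61439 - 1064) = 1/(-62503) = -1/62503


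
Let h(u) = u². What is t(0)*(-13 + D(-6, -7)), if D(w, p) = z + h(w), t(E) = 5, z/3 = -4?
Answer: 55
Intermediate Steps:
z = -12 (z = 3*(-4) = -12)
D(w, p) = -12 + w²
t(0)*(-13 + D(-6, -7)) = 5*(-13 + (-12 + (-6)²)) = 5*(-13 + (-12 + 36)) = 5*(-13 + 24) = 5*11 = 55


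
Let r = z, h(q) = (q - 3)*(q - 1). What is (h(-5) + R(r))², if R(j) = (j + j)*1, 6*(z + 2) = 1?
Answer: 17689/9 ≈ 1965.4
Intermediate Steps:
z = -11/6 (z = -2 + (⅙)*1 = -2 + ⅙ = -11/6 ≈ -1.8333)
h(q) = (-1 + q)*(-3 + q) (h(q) = (-3 + q)*(-1 + q) = (-1 + q)*(-3 + q))
r = -11/6 ≈ -1.8333
R(j) = 2*j (R(j) = (2*j)*1 = 2*j)
(h(-5) + R(r))² = ((3 + (-5)² - 4*(-5)) + 2*(-11/6))² = ((3 + 25 + 20) - 11/3)² = (48 - 11/3)² = (133/3)² = 17689/9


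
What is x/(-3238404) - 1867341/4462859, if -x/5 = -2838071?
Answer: -69376758088709/14452540437036 ≈ -4.8003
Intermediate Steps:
x = 14190355 (x = -5*(-2838071) = 14190355)
x/(-3238404) - 1867341/4462859 = 14190355/(-3238404) - 1867341/4462859 = 14190355*(-1/3238404) - 1867341*1/4462859 = -14190355/3238404 - 1867341/4462859 = -69376758088709/14452540437036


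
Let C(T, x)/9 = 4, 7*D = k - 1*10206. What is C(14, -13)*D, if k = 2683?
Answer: -270828/7 ≈ -38690.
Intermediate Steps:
D = -7523/7 (D = (2683 - 1*10206)/7 = (2683 - 10206)/7 = (⅐)*(-7523) = -7523/7 ≈ -1074.7)
C(T, x) = 36 (C(T, x) = 9*4 = 36)
C(14, -13)*D = 36*(-7523/7) = -270828/7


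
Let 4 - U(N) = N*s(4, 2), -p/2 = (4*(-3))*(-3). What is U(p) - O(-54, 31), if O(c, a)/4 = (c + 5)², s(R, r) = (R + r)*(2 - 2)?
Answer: -9600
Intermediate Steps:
s(R, r) = 0 (s(R, r) = (R + r)*0 = 0)
O(c, a) = 4*(5 + c)² (O(c, a) = 4*(c + 5)² = 4*(5 + c)²)
p = -72 (p = -2*4*(-3)*(-3) = -(-24)*(-3) = -2*36 = -72)
U(N) = 4 (U(N) = 4 - N*0 = 4 - 1*0 = 4 + 0 = 4)
U(p) - O(-54, 31) = 4 - 4*(5 - 54)² = 4 - 4*(-49)² = 4 - 4*2401 = 4 - 1*9604 = 4 - 9604 = -9600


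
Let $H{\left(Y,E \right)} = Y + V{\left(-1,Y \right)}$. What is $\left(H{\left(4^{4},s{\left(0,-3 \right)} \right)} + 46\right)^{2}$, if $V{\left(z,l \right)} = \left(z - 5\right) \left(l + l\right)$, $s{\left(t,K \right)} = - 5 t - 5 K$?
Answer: $7672900$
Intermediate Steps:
$s{\left(t,K \right)} = - 5 K - 5 t$
$V{\left(z,l \right)} = 2 l \left(-5 + z\right)$ ($V{\left(z,l \right)} = \left(-5 + z\right) 2 l = 2 l \left(-5 + z\right)$)
$H{\left(Y,E \right)} = - 11 Y$ ($H{\left(Y,E \right)} = Y + 2 Y \left(-5 - 1\right) = Y + 2 Y \left(-6\right) = Y - 12 Y = - 11 Y$)
$\left(H{\left(4^{4},s{\left(0,-3 \right)} \right)} + 46\right)^{2} = \left(- 11 \cdot 4^{4} + 46\right)^{2} = \left(\left(-11\right) 256 + 46\right)^{2} = \left(-2816 + 46\right)^{2} = \left(-2770\right)^{2} = 7672900$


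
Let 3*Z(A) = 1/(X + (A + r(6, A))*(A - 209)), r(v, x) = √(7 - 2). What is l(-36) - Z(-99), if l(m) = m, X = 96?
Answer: -8416365365/233787856 - 77*√5/701363568 ≈ -36.000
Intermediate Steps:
r(v, x) = √5
Z(A) = 1/(3*(96 + (-209 + A)*(A + √5))) (Z(A) = 1/(3*(96 + (A + √5)*(A - 209))) = 1/(3*(96 + (A + √5)*(-209 + A))) = 1/(3*(96 + (-209 + A)*(A + √5))))
l(-36) - Z(-99) = -36 - 1/(3*(96 + (-99)² - 209*(-99) - 209*√5 - 99*√5)) = -36 - 1/(3*(96 + 9801 + 20691 - 209*√5 - 99*√5)) = -36 - 1/(3*(30588 - 308*√5))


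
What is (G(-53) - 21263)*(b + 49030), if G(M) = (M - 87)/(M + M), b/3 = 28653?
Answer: -152114919441/53 ≈ -2.8701e+9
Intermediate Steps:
b = 85959 (b = 3*28653 = 85959)
G(M) = (-87 + M)/(2*M) (G(M) = (-87 + M)/((2*M)) = (-87 + M)*(1/(2*M)) = (-87 + M)/(2*M))
(G(-53) - 21263)*(b + 49030) = ((½)*(-87 - 53)/(-53) - 21263)*(85959 + 49030) = ((½)*(-1/53)*(-140) - 21263)*134989 = (70/53 - 21263)*134989 = -1126869/53*134989 = -152114919441/53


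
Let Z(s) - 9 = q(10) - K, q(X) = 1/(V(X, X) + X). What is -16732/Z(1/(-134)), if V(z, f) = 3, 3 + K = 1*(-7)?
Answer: -54379/62 ≈ -877.08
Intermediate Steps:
K = -10 (K = -3 + 1*(-7) = -3 - 7 = -10)
q(X) = 1/(3 + X)
Z(s) = 248/13 (Z(s) = 9 + (1/(3 + 10) - 1*(-10)) = 9 + (1/13 + 10) = 9 + 131/13 = 248/13)
-16732/Z(1/(-134)) = -16732/248/13 = -16732*13/248 = -54379/62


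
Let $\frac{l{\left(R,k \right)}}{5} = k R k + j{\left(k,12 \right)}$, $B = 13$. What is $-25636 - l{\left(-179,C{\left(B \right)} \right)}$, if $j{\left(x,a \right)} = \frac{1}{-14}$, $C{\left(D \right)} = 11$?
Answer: $\frac{1157231}{14} \approx 82659.0$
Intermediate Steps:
$j{\left(x,a \right)} = - \frac{1}{14}$
$l{\left(R,k \right)} = - \frac{5}{14} + 5 R k^{2}$ ($l{\left(R,k \right)} = 5 \left(k R k - \frac{1}{14}\right) = 5 \left(R k k - \frac{1}{14}\right) = 5 \left(R k^{2} - \frac{1}{14}\right) = 5 \left(- \frac{1}{14} + R k^{2}\right) = - \frac{5}{14} + 5 R k^{2}$)
$-25636 - l{\left(-179,C{\left(B \right)} \right)} = -25636 - \left(- \frac{5}{14} + 5 \left(-179\right) 11^{2}\right) = -25636 - \left(- \frac{5}{14} + 5 \left(-179\right) 121\right) = -25636 - \left(- \frac{5}{14} - 108295\right) = -25636 - - \frac{1516135}{14} = -25636 + \frac{1516135}{14} = \frac{1157231}{14}$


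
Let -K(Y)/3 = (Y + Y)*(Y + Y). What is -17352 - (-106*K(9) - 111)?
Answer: -120273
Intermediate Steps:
K(Y) = -12*Y² (K(Y) = -3*(Y + Y)*(Y + Y) = -3*2*Y*2*Y = -12*Y²)
-17352 - (-106*K(9) - 111) = -17352 - (-(-1272)*9² - 111) = -17352 - (-(-1272)*81 - 111) = -17352 - (-106*(-972) - 111) = -17352 - (103032 - 111) = -17352 - 1*102921 = -17352 - 102921 = -120273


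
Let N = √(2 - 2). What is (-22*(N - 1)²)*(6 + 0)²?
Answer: -792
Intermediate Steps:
N = 0 (N = √0 = 0)
(-22*(N - 1)²)*(6 + 0)² = (-22*(0 - 1)²)*(6 + 0)² = -22*(-1)²*6² = -22*1*36 = -22*36 = -792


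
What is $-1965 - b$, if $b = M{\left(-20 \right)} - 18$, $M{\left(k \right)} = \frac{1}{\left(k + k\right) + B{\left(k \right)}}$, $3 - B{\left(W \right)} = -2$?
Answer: $- \frac{68144}{35} \approx -1947.0$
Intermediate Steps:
$B{\left(W \right)} = 5$ ($B{\left(W \right)} = 3 - -2 = 3 + 2 = 5$)
$M{\left(k \right)} = \frac{1}{5 + 2 k}$ ($M{\left(k \right)} = \frac{1}{\left(k + k\right) + 5} = \frac{1}{2 k + 5} = \frac{1}{5 + 2 k}$)
$b = - \frac{631}{35}$ ($b = \frac{1}{5 + 2 \left(-20\right)} - 18 = \frac{1}{5 - 40} - 18 = \frac{1}{-35} - 18 = - \frac{1}{35} - 18 = - \frac{631}{35} \approx -18.029$)
$-1965 - b = -1965 - - \frac{631}{35} = -1965 + \frac{631}{35} = - \frac{68144}{35}$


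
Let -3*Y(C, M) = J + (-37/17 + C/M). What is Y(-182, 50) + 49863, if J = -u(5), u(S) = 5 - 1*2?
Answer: 21193024/425 ≈ 49866.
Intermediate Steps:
u(S) = 3 (u(S) = 5 - 2 = 3)
J = -3 (J = -1*3 = -3)
Y(C, M) = 88/51 - C/(3*M) (Y(C, M) = -(-3 + (-37/17 + C/M))/3 = -(-88/17 + C/M)/3 = 88/51 - C/(3*M))
Y(-182, 50) + 49863 = (88/51 - ⅓*(-182)/50) + 49863 = (88/51 - ⅓*(-182)*1/50) + 49863 = (88/51 + 91/75) + 49863 = 1249/425 + 49863 = 21193024/425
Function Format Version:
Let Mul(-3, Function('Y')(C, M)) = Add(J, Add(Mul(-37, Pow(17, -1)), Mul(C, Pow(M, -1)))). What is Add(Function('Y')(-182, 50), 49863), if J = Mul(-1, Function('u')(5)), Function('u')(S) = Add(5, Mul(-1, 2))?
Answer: Rational(21193024, 425) ≈ 49866.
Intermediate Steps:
Function('u')(S) = 3 (Function('u')(S) = Add(5, -2) = 3)
J = -3 (J = Mul(-1, 3) = -3)
Function('Y')(C, M) = Add(Rational(88, 51), Mul(Rational(-1, 3), C, Pow(M, -1))) (Function('Y')(C, M) = Mul(Rational(-1, 3), Add(-3, Add(Mul(-37, Pow(17, -1)), Mul(C, Pow(M, -1))))) = Mul(Rational(-1, 3), Add(-3, Add(Mul(-37, Rational(1, 17)), Mul(C, Pow(M, -1))))) = Mul(Rational(-1, 3), Add(-3, Add(Rational(-37, 17), Mul(C, Pow(M, -1))))) = Mul(Rational(-1, 3), Add(Rational(-88, 17), Mul(C, Pow(M, -1)))) = Add(Rational(88, 51), Mul(Rational(-1, 3), C, Pow(M, -1))))
Add(Function('Y')(-182, 50), 49863) = Add(Add(Rational(88, 51), Mul(Rational(-1, 3), -182, Pow(50, -1))), 49863) = Add(Add(Rational(88, 51), Mul(Rational(-1, 3), -182, Rational(1, 50))), 49863) = Add(Add(Rational(88, 51), Rational(91, 75)), 49863) = Add(Rational(1249, 425), 49863) = Rational(21193024, 425)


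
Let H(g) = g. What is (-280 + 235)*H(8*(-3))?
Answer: 1080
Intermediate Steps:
(-280 + 235)*H(8*(-3)) = (-280 + 235)*(8*(-3)) = -45*(-24) = 1080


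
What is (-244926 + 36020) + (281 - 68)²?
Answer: -163537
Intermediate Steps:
(-244926 + 36020) + (281 - 68)² = -208906 + 213² = -208906 + 45369 = -163537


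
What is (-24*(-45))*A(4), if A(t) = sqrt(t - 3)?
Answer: 1080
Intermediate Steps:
A(t) = sqrt(-3 + t)
(-24*(-45))*A(4) = (-24*(-45))*sqrt(-3 + 4) = 1080*sqrt(1) = 1080*1 = 1080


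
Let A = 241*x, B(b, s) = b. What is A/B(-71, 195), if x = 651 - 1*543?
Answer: -26028/71 ≈ -366.59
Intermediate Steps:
x = 108 (x = 651 - 543 = 108)
A = 26028 (A = 241*108 = 26028)
A/B(-71, 195) = 26028/(-71) = 26028*(-1/71) = -26028/71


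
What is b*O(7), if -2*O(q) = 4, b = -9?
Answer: 18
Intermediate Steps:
O(q) = -2 (O(q) = -1/2*4 = -2)
b*O(7) = -9*(-2) = 18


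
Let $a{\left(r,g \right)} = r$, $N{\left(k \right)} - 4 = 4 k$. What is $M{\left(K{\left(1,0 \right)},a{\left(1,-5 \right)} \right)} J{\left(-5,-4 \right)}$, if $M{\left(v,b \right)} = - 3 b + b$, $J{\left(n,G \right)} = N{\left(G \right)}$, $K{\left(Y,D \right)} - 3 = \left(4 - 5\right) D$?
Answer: $24$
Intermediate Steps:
$K{\left(Y,D \right)} = 3 - D$ ($K{\left(Y,D \right)} = 3 + \left(4 - 5\right) D = 3 - D$)
$N{\left(k \right)} = 4 + 4 k$
$J{\left(n,G \right)} = 4 + 4 G$
$M{\left(v,b \right)} = - 2 b$
$M{\left(K{\left(1,0 \right)},a{\left(1,-5 \right)} \right)} J{\left(-5,-4 \right)} = \left(-2\right) 1 \left(4 + 4 \left(-4\right)\right) = - 2 \left(4 - 16\right) = \left(-2\right) \left(-12\right) = 24$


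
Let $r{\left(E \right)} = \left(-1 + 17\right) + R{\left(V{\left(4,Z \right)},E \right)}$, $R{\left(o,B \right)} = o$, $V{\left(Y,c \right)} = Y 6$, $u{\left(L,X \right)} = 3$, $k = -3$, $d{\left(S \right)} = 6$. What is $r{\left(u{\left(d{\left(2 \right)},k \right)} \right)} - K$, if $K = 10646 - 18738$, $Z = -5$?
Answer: $8132$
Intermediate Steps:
$V{\left(Y,c \right)} = 6 Y$
$r{\left(E \right)} = 40$ ($r{\left(E \right)} = \left(-1 + 17\right) + 6 \cdot 4 = 16 + 24 = 40$)
$K = -8092$
$r{\left(u{\left(d{\left(2 \right)},k \right)} \right)} - K = 40 - -8092 = 40 + 8092 = 8132$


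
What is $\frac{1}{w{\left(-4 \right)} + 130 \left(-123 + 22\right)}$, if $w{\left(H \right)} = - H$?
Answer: $- \frac{1}{13126} \approx -7.6185 \cdot 10^{-5}$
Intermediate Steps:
$\frac{1}{w{\left(-4 \right)} + 130 \left(-123 + 22\right)} = \frac{1}{\left(-1\right) \left(-4\right) + 130 \left(-123 + 22\right)} = \frac{1}{4 + 130 \left(-101\right)} = \frac{1}{4 - 13130} = \frac{1}{-13126} = - \frac{1}{13126}$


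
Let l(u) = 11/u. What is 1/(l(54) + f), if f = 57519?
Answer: 54/3106037 ≈ 1.7385e-5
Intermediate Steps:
1/(l(54) + f) = 1/(11/54 + 57519) = 1/(3106037/54) = 54/3106037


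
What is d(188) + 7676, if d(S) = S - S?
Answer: 7676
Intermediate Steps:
d(S) = 0
d(188) + 7676 = 0 + 7676 = 7676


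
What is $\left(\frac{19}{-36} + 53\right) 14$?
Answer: $\frac{13223}{18} \approx 734.61$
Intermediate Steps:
$\left(\frac{19}{-36} + 53\right) 14 = \left(19 \left(- \frac{1}{36}\right) + 53\right) 14 = \left(- \frac{19}{36} + 53\right) 14 = \frac{1889}{36} \cdot 14 = \frac{13223}{18}$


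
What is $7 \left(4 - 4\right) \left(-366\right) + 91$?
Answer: $91$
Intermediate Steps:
$7 \left(4 - 4\right) \left(-366\right) + 91 = 7 \cdot 0 \left(-366\right) + 91 = 0 \left(-366\right) + 91 = 0 + 91 = 91$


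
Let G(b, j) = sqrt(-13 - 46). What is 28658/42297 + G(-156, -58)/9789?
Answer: 1246/1839 + I*sqrt(59)/9789 ≈ 0.67754 + 0.00078467*I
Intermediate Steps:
G(b, j) = I*sqrt(59) (G(b, j) = sqrt(-59) = I*sqrt(59))
28658/42297 + G(-156, -58)/9789 = 28658/42297 + (I*sqrt(59))/9789 = 28658*(1/42297) + (I*sqrt(59))*(1/9789) = 1246/1839 + I*sqrt(59)/9789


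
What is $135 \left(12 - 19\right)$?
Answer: $-945$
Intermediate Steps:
$135 \left(12 - 19\right) = 135 \left(-7\right) = -945$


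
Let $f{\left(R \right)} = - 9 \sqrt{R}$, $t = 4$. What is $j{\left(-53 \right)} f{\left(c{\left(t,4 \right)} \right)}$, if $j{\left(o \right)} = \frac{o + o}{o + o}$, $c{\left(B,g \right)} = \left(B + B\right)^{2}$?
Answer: $-72$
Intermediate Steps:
$c{\left(B,g \right)} = 4 B^{2}$ ($c{\left(B,g \right)} = \left(2 B\right)^{2} = 4 B^{2}$)
$j{\left(o \right)} = 1$ ($j{\left(o \right)} = \frac{2 o}{2 o} = 2 o \frac{1}{2 o} = 1$)
$j{\left(-53 \right)} f{\left(c{\left(t,4 \right)} \right)} = 1 \left(- 9 \sqrt{4 \cdot 4^{2}}\right) = 1 \left(- 9 \sqrt{4 \cdot 16}\right) = 1 \left(- 9 \sqrt{64}\right) = 1 \left(\left(-9\right) 8\right) = 1 \left(-72\right) = -72$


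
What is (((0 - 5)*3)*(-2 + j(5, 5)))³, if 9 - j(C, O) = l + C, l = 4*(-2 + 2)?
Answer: -27000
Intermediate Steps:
l = 0 (l = 4*0 = 0)
j(C, O) = 9 - C (j(C, O) = 9 - (0 + C) = 9 - C)
(((0 - 5)*3)*(-2 + j(5, 5)))³ = (((0 - 5)*3)*(-2 + (9 - 1*5)))³ = ((-5*3)*(-2 + (9 - 5)))³ = (-15*(-2 + 4))³ = (-15*2)³ = (-30)³ = -27000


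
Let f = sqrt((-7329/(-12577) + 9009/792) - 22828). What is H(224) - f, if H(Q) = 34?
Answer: 34 - I*sqrt(57745004196986)/50308 ≈ 34.0 - 151.05*I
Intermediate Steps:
f = I*sqrt(57745004196986)/50308 (f = sqrt((-7329*(-1/12577) + 9009*(1/792)) - 22828) = sqrt((7329/12577 + 91/8) - 22828) = sqrt(1203139/100616 - 22828) = sqrt(-2295658909/100616) = I*sqrt(57745004196986)/50308 ≈ 151.05*I)
H(224) - f = 34 - I*sqrt(57745004196986)/50308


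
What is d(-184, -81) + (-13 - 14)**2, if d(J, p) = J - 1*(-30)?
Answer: 575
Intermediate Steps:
d(J, p) = 30 + J (d(J, p) = J + 30 = 30 + J)
d(-184, -81) + (-13 - 14)**2 = (30 - 184) + (-13 - 14)**2 = -154 + (-27)**2 = -154 + 729 = 575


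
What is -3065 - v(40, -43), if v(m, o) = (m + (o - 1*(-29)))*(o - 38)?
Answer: -959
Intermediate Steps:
v(m, o) = (-38 + o)*(29 + m + o) (v(m, o) = (m + (o + 29))*(-38 + o) = (m + (29 + o))*(-38 + o) = (29 + m + o)*(-38 + o) = (-38 + o)*(29 + m + o))
-3065 - v(40, -43) = -3065 - (-1102 + (-43)² - 38*40 - 9*(-43) + 40*(-43)) = -3065 - (-1102 + 1849 - 1520 + 387 - 1720) = -3065 - 1*(-2106) = -3065 + 2106 = -959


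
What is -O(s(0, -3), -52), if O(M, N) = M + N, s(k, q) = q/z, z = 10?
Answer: 523/10 ≈ 52.300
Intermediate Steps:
s(k, q) = q/10
-O(s(0, -3), -52) = -((⅒)*(-3) - 52) = -(-3/10 - 52) = -1*(-523/10) = 523/10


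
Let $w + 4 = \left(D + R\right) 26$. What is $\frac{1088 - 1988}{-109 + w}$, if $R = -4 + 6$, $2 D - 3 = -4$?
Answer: $\frac{450}{37} \approx 12.162$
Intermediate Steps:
$D = - \frac{1}{2}$ ($D = \frac{3}{2} + \frac{1}{2} \left(-4\right) = \frac{3}{2} - 2 = - \frac{1}{2} \approx -0.5$)
$R = 2$
$w = 35$ ($w = -4 + \left(- \frac{1}{2} + 2\right) 26 = -4 + \frac{3}{2} \cdot 26 = -4 + 39 = 35$)
$\frac{1088 - 1988}{-109 + w} = \frac{1088 - 1988}{-109 + 35} = - \frac{900}{-74} = \left(-900\right) \left(- \frac{1}{74}\right) = \frac{450}{37}$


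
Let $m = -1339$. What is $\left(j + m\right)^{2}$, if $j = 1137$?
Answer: $40804$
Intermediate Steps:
$\left(j + m\right)^{2} = \left(1137 - 1339\right)^{2} = \left(-202\right)^{2} = 40804$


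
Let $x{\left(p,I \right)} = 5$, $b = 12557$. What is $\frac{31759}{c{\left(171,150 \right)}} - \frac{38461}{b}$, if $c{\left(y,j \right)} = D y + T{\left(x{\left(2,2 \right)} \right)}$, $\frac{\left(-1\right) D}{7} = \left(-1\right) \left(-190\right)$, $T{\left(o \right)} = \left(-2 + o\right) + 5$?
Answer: $- \frac{703513485}{219672158} \approx -3.2026$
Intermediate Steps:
$T{\left(o \right)} = 3 + o$
$D = -1330$ ($D = - 7 \left(\left(-1\right) \left(-190\right)\right) = \left(-7\right) 190 = -1330$)
$c{\left(y,j \right)} = 8 - 1330 y$ ($c{\left(y,j \right)} = - 1330 y + \left(3 + 5\right) = - 1330 y + 8 = 8 - 1330 y$)
$\frac{31759}{c{\left(171,150 \right)}} - \frac{38461}{b} = \frac{31759}{8 - 227430} - \frac{38461}{12557} = \frac{31759}{-227422} - \frac{38461}{12557} = 31759 \left(- \frac{1}{227422}\right) - \frac{38461}{12557} = - \frac{2443}{17494} - \frac{38461}{12557} = - \frac{703513485}{219672158}$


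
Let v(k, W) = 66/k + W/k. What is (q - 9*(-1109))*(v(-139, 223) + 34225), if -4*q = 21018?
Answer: 22483894329/139 ≈ 1.6175e+8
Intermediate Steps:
q = -10509/2 (q = -¼*21018 = -10509/2 ≈ -5254.5)
(q - 9*(-1109))*(v(-139, 223) + 34225) = (-10509/2 - 9*(-1109))*((66 + 223)/(-139) + 34225) = (-10509/2 + 9981)*(-1/139*289 + 34225) = 9453*(-289/139 + 34225)/2 = (9453/2)*(4756986/139) = 22483894329/139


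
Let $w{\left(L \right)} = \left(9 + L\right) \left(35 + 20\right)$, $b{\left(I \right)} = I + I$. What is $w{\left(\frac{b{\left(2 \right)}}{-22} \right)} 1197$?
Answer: $580545$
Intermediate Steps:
$b{\left(I \right)} = 2 I$
$w{\left(L \right)} = 495 + 55 L$ ($w{\left(L \right)} = \left(9 + L\right) 55 = 495 + 55 L$)
$w{\left(\frac{b{\left(2 \right)}}{-22} \right)} 1197 = \left(495 + 55 \frac{2 \cdot 2}{-22}\right) 1197 = \left(495 + 55 \cdot 4 \left(- \frac{1}{22}\right)\right) 1197 = \left(495 + 55 \left(- \frac{2}{11}\right)\right) 1197 = \left(495 - 10\right) 1197 = 485 \cdot 1197 = 580545$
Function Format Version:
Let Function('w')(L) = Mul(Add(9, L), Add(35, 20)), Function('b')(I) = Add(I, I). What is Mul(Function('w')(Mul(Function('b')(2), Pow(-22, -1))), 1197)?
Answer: 580545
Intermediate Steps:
Function('b')(I) = Mul(2, I)
Function('w')(L) = Add(495, Mul(55, L)) (Function('w')(L) = Mul(Add(9, L), 55) = Add(495, Mul(55, L)))
Mul(Function('w')(Mul(Function('b')(2), Pow(-22, -1))), 1197) = Mul(Add(495, Mul(55, Mul(Mul(2, 2), Pow(-22, -1)))), 1197) = Mul(Add(495, Mul(55, Mul(4, Rational(-1, 22)))), 1197) = Mul(Add(495, Mul(55, Rational(-2, 11))), 1197) = Mul(Add(495, -10), 1197) = Mul(485, 1197) = 580545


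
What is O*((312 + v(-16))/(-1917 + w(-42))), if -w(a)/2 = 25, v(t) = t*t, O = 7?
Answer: -568/281 ≈ -2.0214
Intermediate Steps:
v(t) = t²
w(a) = -50 (w(a) = -2*25 = -50)
O*((312 + v(-16))/(-1917 + w(-42))) = 7*((312 + (-16)²)/(-1917 - 50)) = 7*((312 + 256)/(-1967)) = 7*(568*(-1/1967)) = 7*(-568/1967) = -568/281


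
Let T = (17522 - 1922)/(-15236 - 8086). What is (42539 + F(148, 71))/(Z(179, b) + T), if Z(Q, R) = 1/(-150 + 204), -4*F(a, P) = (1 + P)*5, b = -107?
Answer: -685381554/10501 ≈ -65268.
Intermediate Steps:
F(a, P) = -5/4 - 5*P/4 (F(a, P) = -(1 + P)*5/4 = -(5 + 5*P)/4 = -5/4 - 5*P/4)
Z(Q, R) = 1/54
T = -200/299 (T = 15600/(-23322) = 15600*(-1/23322) = -200/299 ≈ -0.66890)
(42539 + F(148, 71))/(Z(179, b) + T) = (42539 + (-5/4 - 5/4*71))/(1/54 - 200/299) = (42539 + (-5/4 - 355/4))/(-10501/16146) = (42539 - 90)*(-16146/10501) = 42449*(-16146/10501) = -685381554/10501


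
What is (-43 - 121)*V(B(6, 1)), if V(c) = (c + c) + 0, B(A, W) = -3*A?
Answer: 5904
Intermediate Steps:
V(c) = 2*c (V(c) = 2*c + 0 = 2*c)
(-43 - 121)*V(B(6, 1)) = (-43 - 121)*(2*(-3*6)) = -328*(-18) = -164*(-36) = 5904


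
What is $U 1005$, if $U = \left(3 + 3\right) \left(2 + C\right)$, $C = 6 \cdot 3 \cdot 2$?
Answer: $229140$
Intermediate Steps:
$C = 36$ ($C = 18 \cdot 2 = 36$)
$U = 228$ ($U = \left(3 + 3\right) \left(2 + 36\right) = 6 \cdot 38 = 228$)
$U 1005 = 228 \cdot 1005 = 229140$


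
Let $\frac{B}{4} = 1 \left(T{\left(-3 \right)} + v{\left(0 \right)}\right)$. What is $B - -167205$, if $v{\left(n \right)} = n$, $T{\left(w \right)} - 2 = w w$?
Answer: $167249$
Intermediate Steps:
$T{\left(w \right)} = 2 + w^{2}$ ($T{\left(w \right)} = 2 + w w = 2 + w^{2}$)
$B = 44$ ($B = 4 \cdot 1 \left(\left(2 + \left(-3\right)^{2}\right) + 0\right) = 4 \cdot 1 \left(\left(2 + 9\right) + 0\right) = 4 \cdot 1 \left(11 + 0\right) = 4 \cdot 1 \cdot 11 = 4 \cdot 11 = 44$)
$B - -167205 = 44 - -167205 = 44 + 167205 = 167249$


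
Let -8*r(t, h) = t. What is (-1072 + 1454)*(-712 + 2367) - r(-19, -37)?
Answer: 5057661/8 ≈ 6.3221e+5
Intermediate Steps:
r(t, h) = -t/8
(-1072 + 1454)*(-712 + 2367) - r(-19, -37) = (-1072 + 1454)*(-712 + 2367) - (-1)*(-19)/8 = 382*1655 - 1*19/8 = 632210 - 19/8 = 5057661/8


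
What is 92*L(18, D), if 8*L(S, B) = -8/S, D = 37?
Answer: -46/9 ≈ -5.1111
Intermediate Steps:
L(S, B) = -1/S (L(S, B) = (-8/S)/8 = -1/S)
92*L(18, D) = 92*(-1/18) = -46/9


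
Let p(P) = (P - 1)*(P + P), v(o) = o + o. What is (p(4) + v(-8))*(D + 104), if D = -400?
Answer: -2368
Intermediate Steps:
v(o) = 2*o
p(P) = 2*P*(-1 + P) (p(P) = (-1 + P)*(2*P) = 2*P*(-1 + P))
(p(4) + v(-8))*(D + 104) = (2*4*(-1 + 4) + 2*(-8))*(-400 + 104) = (2*4*3 - 16)*(-296) = (24 - 16)*(-296) = 8*(-296) = -2368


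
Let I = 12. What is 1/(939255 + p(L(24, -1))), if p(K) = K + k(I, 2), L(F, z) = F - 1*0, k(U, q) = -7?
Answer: 1/939272 ≈ 1.0647e-6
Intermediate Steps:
L(F, z) = F (L(F, z) = F + 0 = F)
p(K) = -7 + K (p(K) = K - 7 = -7 + K)
1/(939255 + p(L(24, -1))) = 1/(939255 + (-7 + 24)) = 1/(939255 + 17) = 1/939272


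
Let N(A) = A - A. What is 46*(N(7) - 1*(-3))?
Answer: 138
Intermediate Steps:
N(A) = 0
46*(N(7) - 1*(-3)) = 46*(0 - 1*(-3)) = 46*(0 + 3) = 46*3 = 138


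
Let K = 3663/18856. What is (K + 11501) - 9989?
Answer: 28513935/18856 ≈ 1512.2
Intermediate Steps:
K = 3663/18856 (K = 3663*(1/18856) = 3663/18856 ≈ 0.19426)
(K + 11501) - 9989 = (3663/18856 + 11501) - 9989 = 216866519/18856 - 9989 = 28513935/18856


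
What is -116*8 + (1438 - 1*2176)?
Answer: -1666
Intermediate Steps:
-116*8 + (1438 - 1*2176) = -928 + (1438 - 2176) = -928 - 738 = -1666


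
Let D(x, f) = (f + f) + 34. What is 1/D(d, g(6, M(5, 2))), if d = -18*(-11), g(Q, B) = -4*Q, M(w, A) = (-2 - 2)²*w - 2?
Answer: -1/14 ≈ -0.071429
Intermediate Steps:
M(w, A) = -2 + 16*w (M(w, A) = (-4)²*w - 2 = 16*w - 2 = -2 + 16*w)
d = 198
D(x, f) = 34 + 2*f (D(x, f) = 2*f + 34 = 34 + 2*f)
1/D(d, g(6, M(5, 2))) = 1/(34 + 2*(-4*6)) = 1/(34 + 2*(-24)) = 1/(34 - 48) = 1/(-14) = -1/14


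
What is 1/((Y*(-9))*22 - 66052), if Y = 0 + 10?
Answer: -1/68032 ≈ -1.4699e-5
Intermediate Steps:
Y = 10
1/((Y*(-9))*22 - 66052) = 1/((10*(-9))*22 - 66052) = 1/(-90*22 - 66052) = 1/(-1980 - 66052) = 1/(-68032) = -1/68032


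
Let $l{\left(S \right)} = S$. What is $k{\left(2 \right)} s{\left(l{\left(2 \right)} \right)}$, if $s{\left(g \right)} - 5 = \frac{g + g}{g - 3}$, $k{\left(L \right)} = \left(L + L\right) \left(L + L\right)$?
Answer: $16$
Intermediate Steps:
$k{\left(L \right)} = 4 L^{2}$ ($k{\left(L \right)} = 2 L 2 L = 4 L^{2}$)
$s{\left(g \right)} = 5 + \frac{2 g}{-3 + g}$ ($s{\left(g \right)} = 5 + \frac{g + g}{g - 3} = 5 + \frac{2 g}{-3 + g}$)
$k{\left(2 \right)} s{\left(l{\left(2 \right)} \right)} = 4 \cdot 2^{2} \frac{-15 + 7 \cdot 2}{-3 + 2} = 4 \cdot 4 \frac{-15 + 14}{-1} = 16 \left(\left(-1\right) \left(-1\right)\right) = 16 \cdot 1 = 16$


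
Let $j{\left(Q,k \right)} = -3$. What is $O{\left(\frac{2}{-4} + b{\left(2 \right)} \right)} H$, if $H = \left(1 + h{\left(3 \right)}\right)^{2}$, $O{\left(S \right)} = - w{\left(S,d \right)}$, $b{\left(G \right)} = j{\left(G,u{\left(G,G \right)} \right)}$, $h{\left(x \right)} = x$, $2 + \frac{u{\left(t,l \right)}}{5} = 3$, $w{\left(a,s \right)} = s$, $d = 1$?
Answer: $-16$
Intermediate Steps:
$u{\left(t,l \right)} = 5$ ($u{\left(t,l \right)} = -10 + 5 \cdot 3 = -10 + 15 = 5$)
$b{\left(G \right)} = -3$
$O{\left(S \right)} = -1$ ($O{\left(S \right)} = \left(-1\right) 1 = -1$)
$H = 16$ ($H = \left(1 + 3\right)^{2} = 4^{2} = 16$)
$O{\left(\frac{2}{-4} + b{\left(2 \right)} \right)} H = \left(-1\right) 16 = -16$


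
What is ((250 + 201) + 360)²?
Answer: 657721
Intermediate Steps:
((250 + 201) + 360)² = (451 + 360)² = 811² = 657721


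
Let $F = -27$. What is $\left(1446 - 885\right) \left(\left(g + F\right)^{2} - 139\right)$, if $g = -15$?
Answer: $911625$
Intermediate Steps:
$\left(1446 - 885\right) \left(\left(g + F\right)^{2} - 139\right) = \left(1446 - 885\right) \left(\left(-15 - 27\right)^{2} - 139\right) = 561 \left(\left(-42\right)^{2} - 139\right) = 561 \left(1764 - 139\right) = 561 \cdot 1625 = 911625$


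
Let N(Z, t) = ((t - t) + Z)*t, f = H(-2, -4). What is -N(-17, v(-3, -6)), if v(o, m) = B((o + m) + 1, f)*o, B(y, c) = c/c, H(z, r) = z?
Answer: -51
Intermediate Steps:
f = -2
B(y, c) = 1
v(o, m) = o (v(o, m) = 1*o = o)
N(Z, t) = Z*t (N(Z, t) = (0 + Z)*t = Z*t)
-N(-17, v(-3, -6)) = -(-17)*(-3) = -1*51 = -51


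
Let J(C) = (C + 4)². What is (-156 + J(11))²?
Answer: 4761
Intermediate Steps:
J(C) = (4 + C)²
(-156 + J(11))² = (-156 + (4 + 11)²)² = (-156 + 15²)² = (-156 + 225)² = 69² = 4761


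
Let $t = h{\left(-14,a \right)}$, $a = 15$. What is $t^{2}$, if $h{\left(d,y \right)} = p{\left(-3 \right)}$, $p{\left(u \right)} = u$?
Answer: $9$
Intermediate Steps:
$h{\left(d,y \right)} = -3$
$t = -3$
$t^{2} = \left(-3\right)^{2} = 9$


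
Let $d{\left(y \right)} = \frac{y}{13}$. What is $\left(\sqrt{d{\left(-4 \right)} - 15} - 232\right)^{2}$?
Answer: $\frac{\left(3016 - i \sqrt{2587}\right)^{2}}{169} \approx 53809.0 - 1815.4 i$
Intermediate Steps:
$d{\left(y \right)} = \frac{y}{13}$ ($d{\left(y \right)} = y \frac{1}{13} = \frac{y}{13}$)
$\left(\sqrt{d{\left(-4 \right)} - 15} - 232\right)^{2} = \left(\sqrt{\frac{1}{13} \left(-4\right) - 15} - 232\right)^{2} = \left(\sqrt{- \frac{4}{13} - 15} - 232\right)^{2} = \left(\sqrt{- \frac{199}{13}} - 232\right)^{2} = \left(\frac{i \sqrt{2587}}{13} - 232\right)^{2} = \left(-232 + \frac{i \sqrt{2587}}{13}\right)^{2}$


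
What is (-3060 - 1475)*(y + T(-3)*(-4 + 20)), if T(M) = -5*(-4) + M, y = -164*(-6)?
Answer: -5695960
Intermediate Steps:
y = 984
T(M) = 20 + M
(-3060 - 1475)*(y + T(-3)*(-4 + 20)) = (-3060 - 1475)*(984 + (20 - 3)*(-4 + 20)) = -4535*(984 + 17*16) = -4535*(984 + 272) = -4535*1256 = -5695960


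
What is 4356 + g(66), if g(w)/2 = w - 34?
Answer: 4420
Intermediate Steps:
g(w) = -68 + 2*w (g(w) = 2*(w - 34) = 2*(-34 + w) = -68 + 2*w)
4356 + g(66) = 4356 + (-68 + 2*66) = 4356 + (-68 + 132) = 4356 + 64 = 4420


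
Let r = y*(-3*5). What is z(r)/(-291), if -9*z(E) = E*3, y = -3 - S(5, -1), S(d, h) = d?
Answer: 40/291 ≈ 0.13746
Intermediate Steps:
y = -8 (y = -3 - 1*5 = -3 - 5 = -8)
r = 120 (r = -(-24)*5 = -8*(-15) = 120)
z(E) = -E/3 (z(E) = -E*3/9 = -E/3)
z(r)/(-291) = -⅓*120/(-291) = -40*(-1/291) = 40/291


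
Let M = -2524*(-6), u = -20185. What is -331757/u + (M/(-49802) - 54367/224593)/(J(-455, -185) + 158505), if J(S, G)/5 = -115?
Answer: 11720810247046674091/713126187587595826 ≈ 16.436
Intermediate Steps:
J(S, G) = -575 (J(S, G) = 5*(-115) = -575)
M = 15144
-331757/u + (M/(-49802) - 54367/224593)/(J(-455, -185) + 158505) = -331757/(-20185) + (15144/(-49802) - 54367/224593)/(-575 + 158505) = -331757*(-1/20185) + (15144*(-1/49802) - 54367*1/224593)/157930 = 331757/20185 + (-7572/24901 - 54367/224593)*(1/157930) = 331757/20185 - 3054410863/5592590293*1/157930 = 331757/20185 - 3054410863/883237784973490 = 11720810247046674091/713126187587595826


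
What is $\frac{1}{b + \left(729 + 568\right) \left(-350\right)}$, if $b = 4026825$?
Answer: $\frac{1}{3572875} \approx 2.7989 \cdot 10^{-7}$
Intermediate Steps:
$\frac{1}{b + \left(729 + 568\right) \left(-350\right)} = \frac{1}{4026825 + \left(729 + 568\right) \left(-350\right)} = \frac{1}{4026825 + 1297 \left(-350\right)} = \frac{1}{4026825 - 453950} = \frac{1}{3572875}$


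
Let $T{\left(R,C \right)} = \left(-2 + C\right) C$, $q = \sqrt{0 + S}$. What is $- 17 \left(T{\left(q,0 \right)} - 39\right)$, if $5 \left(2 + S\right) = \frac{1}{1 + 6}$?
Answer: $663$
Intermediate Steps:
$S = - \frac{69}{35}$ ($S = -2 + \frac{1}{5 \left(1 + 6\right)} = -2 + \frac{1}{5 \cdot 7} = -2 + \frac{1}{5} \cdot \frac{1}{7} = -2 + \frac{1}{35} = - \frac{69}{35} \approx -1.9714$)
$q = \frac{i \sqrt{2415}}{35}$ ($q = \sqrt{0 - \frac{69}{35}} = \sqrt{- \frac{69}{35}} = \frac{i \sqrt{2415}}{35} \approx 1.4041 i$)
$T{\left(R,C \right)} = C \left(-2 + C\right)$
$- 17 \left(T{\left(q,0 \right)} - 39\right) = - 17 \left(0 \left(-2 + 0\right) - 39\right) = - 17 \left(0 \left(-2\right) - 39\right) = - 17 \left(0 - 39\right) = \left(-17\right) \left(-39\right) = 663$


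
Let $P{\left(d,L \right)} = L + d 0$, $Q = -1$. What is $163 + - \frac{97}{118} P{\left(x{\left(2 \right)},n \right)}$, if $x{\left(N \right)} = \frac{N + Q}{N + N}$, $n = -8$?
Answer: $\frac{10005}{59} \approx 169.58$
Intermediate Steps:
$x{\left(N \right)} = \frac{-1 + N}{2 N}$ ($x{\left(N \right)} = \frac{N - 1}{N + N} = \frac{-1 + N}{2 N}$)
$P{\left(d,L \right)} = L$ ($P{\left(d,L \right)} = L + 0 = L$)
$163 + - \frac{97}{118} P{\left(x{\left(2 \right)},n \right)} = 163 + - \frac{97}{118} \left(-8\right) = 163 + \left(-97\right) \frac{1}{118} \left(-8\right) = 163 - - \frac{388}{59} = 163 + \frac{388}{59} = \frac{10005}{59}$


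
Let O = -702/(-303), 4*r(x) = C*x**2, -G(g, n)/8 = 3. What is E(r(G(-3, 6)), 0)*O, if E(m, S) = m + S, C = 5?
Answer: 168480/101 ≈ 1668.1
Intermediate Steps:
G(g, n) = -24 (G(g, n) = -8*3 = -24)
r(x) = 5*x**2/4 (r(x) = (5*x**2)/4 = 5*x**2/4)
O = 234/101 (O = -702*(-1/303) = 234/101 ≈ 2.3168)
E(m, S) = S + m
E(r(G(-3, 6)), 0)*O = (0 + (5/4)*(-24)**2)*(234/101) = (0 + (5/4)*576)*(234/101) = (0 + 720)*(234/101) = 720*(234/101) = 168480/101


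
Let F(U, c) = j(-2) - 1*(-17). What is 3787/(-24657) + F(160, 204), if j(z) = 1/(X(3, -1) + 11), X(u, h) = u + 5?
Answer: 7916915/468483 ≈ 16.899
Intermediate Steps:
X(u, h) = 5 + u
j(z) = 1/19 (j(z) = 1/((5 + 3) + 11) = 1/(8 + 11) = 1/19)
F(U, c) = 324/19 (F(U, c) = 1/19 - 1*(-17) = 1/19 + 17 = 324/19)
3787/(-24657) + F(160, 204) = 3787/(-24657) + 324/19 = 3787*(-1/24657) + 324/19 = -3787/24657 + 324/19 = 7916915/468483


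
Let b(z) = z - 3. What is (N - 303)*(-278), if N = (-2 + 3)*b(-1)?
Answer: 85346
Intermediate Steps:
b(z) = -3 + z
N = -4 (N = (-2 + 3)*(-3 - 1) = 1*(-4) = -4)
(N - 303)*(-278) = (-4 - 303)*(-278) = -307*(-278) = 85346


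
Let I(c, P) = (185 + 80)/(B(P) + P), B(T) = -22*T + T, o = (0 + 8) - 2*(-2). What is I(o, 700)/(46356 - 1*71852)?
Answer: 53/71388800 ≈ 7.4241e-7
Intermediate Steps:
o = 12 (o = 8 + 4 = 12)
B(T) = -21*T
I(c, P) = -53/(4*P) (I(c, P) = (185 + 80)/(-21*P + P) = 265/((-20*P)) = 265*(-1/(20*P)) = -53/(4*P))
I(o, 700)/(46356 - 1*71852) = (-53/4/700)/(46356 - 1*71852) = (-53/4*1/700)/(46356 - 71852) = -53/2800/(-25496) = -53/2800*(-1/25496) = 53/71388800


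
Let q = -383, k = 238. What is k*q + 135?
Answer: -91019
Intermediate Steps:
k*q + 135 = 238*(-383) + 135 = -91154 + 135 = -91019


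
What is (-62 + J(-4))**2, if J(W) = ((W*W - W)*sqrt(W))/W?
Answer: 3744 + 1240*I ≈ 3744.0 + 1240.0*I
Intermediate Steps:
J(W) = (W**2 - W)/sqrt(W) (J(W) = ((W**2 - W)*sqrt(W))/W = (sqrt(W)*(W**2 - W))/W = (W**2 - W)/sqrt(W))
(-62 + J(-4))**2 = (-62 + sqrt(-4)*(-1 - 4))**2 = (-62 + (2*I)*(-5))**2 = (-62 - 10*I)**2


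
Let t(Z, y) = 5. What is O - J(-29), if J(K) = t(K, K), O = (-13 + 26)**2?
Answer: 164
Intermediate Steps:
O = 169 (O = 13**2 = 169)
J(K) = 5
O - J(-29) = 169 - 1*5 = 169 - 5 = 164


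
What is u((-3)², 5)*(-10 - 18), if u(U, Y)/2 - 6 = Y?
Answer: -616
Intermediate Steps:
u(U, Y) = 12 + 2*Y
u((-3)², 5)*(-10 - 18) = (12 + 2*5)*(-10 - 18) = (12 + 10)*(-28) = 22*(-28) = -616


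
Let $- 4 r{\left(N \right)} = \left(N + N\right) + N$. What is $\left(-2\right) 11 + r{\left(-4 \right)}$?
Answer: $-19$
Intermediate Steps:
$r{\left(N \right)} = - \frac{3 N}{4}$ ($r{\left(N \right)} = - \frac{\left(N + N\right) + N}{4} = - \frac{2 N + N}{4} = - \frac{3 N}{4}$)
$\left(-2\right) 11 + r{\left(-4 \right)} = \left(-2\right) 11 - -3 = -22 + 3 = -19$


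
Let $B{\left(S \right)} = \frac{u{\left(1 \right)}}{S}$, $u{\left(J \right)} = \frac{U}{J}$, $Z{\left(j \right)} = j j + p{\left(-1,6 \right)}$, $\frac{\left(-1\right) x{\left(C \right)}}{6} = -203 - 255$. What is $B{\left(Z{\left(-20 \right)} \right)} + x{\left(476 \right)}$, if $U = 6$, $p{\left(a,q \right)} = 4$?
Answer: $\frac{555099}{202} \approx 2748.0$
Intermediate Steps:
$x{\left(C \right)} = 2748$ ($x{\left(C \right)} = - 6 \left(-203 - 255\right) = \left(-6\right) \left(-458\right) = 2748$)
$Z{\left(j \right)} = 4 + j^{2}$ ($Z{\left(j \right)} = j j + 4 = j^{2} + 4 = 4 + j^{2}$)
$u{\left(J \right)} = \frac{6}{J}$
$B{\left(S \right)} = \frac{6}{S}$ ($B{\left(S \right)} = \frac{6 \cdot 1^{-1}}{S} = \frac{6 \cdot 1}{S} = \frac{6}{S}$)
$B{\left(Z{\left(-20 \right)} \right)} + x{\left(476 \right)} = \frac{6}{4 + \left(-20\right)^{2}} + 2748 = \frac{6}{4 + 400} + 2748 = \frac{6}{404} + 2748 = 6 \cdot \frac{1}{404} + 2748 = \frac{3}{202} + 2748 = \frac{555099}{202}$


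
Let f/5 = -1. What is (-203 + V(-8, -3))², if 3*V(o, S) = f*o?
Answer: 323761/9 ≈ 35973.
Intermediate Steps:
f = -5 (f = 5*(-1) = -5)
V(o, S) = -5*o/3 (V(o, S) = (-5*o)/3 = -5*o/3)
(-203 + V(-8, -3))² = (-203 - 5/3*(-8))² = (-203 + 40/3)² = (-569/3)² = 323761/9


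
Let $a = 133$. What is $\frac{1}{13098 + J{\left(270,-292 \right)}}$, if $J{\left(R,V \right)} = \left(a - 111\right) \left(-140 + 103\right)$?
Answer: $\frac{1}{12284} \approx 8.1407 \cdot 10^{-5}$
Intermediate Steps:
$J{\left(R,V \right)} = -814$ ($J{\left(R,V \right)} = \left(133 - 111\right) \left(-140 + 103\right) = 22 \left(-37\right) = -814$)
$\frac{1}{13098 + J{\left(270,-292 \right)}} = \frac{1}{13098 - 814} = \frac{1}{12284}$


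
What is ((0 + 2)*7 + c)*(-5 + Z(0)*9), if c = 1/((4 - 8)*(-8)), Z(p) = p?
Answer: -2245/32 ≈ -70.156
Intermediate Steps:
c = 1/32 (c = 1/(-4*(-8)) = 1/32 ≈ 0.031250)
((0 + 2)*7 + c)*(-5 + Z(0)*9) = ((0 + 2)*7 + 1/32)*(-5 + 0*9) = (2*7 + 1/32)*(-5 + 0) = (14 + 1/32)*(-5) = (449/32)*(-5) = -2245/32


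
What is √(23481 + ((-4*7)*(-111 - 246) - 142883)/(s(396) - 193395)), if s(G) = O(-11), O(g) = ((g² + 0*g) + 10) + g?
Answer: √3898505496158/12885 ≈ 153.24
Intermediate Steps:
O(g) = 10 + g + g² (O(g) = ((g² + 0) + 10) + g = (g² + 10) + g = (10 + g²) + g = 10 + g + g²)
s(G) = 120 (s(G) = 10 - 11 + (-11)² = 10 - 11 + 121 = 120)
√(23481 + ((-4*7)*(-111 - 246) - 142883)/(s(396) - 193395)) = √(23481 + ((-4*7)*(-111 - 246) - 142883)/(120 - 193395)) = √(23481 + (-28*(-357) - 142883)/(-193275)) = √(23481 + (9996 - 142883)*(-1/193275)) = √(23481 - 132887*(-1/193275)) = √(23481 + 132887/193275) = √(4538423162/193275) = √3898505496158/12885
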